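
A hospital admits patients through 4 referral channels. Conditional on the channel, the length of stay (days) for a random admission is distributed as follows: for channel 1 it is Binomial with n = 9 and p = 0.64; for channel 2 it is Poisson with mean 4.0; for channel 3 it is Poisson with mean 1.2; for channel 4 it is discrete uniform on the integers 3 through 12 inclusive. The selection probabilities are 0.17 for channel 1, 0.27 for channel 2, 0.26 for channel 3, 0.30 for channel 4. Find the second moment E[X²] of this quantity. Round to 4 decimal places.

For each component E[X²] = Var + (mean)², giving 1: 35.2512; 2: 20; 3: 2.64; 4: 64.5.
Overall E[X²] = 0.17·35.2512 + 0.27·20 + 0.26·2.64 + 0.3·64.5 = 31.4291.

31.4291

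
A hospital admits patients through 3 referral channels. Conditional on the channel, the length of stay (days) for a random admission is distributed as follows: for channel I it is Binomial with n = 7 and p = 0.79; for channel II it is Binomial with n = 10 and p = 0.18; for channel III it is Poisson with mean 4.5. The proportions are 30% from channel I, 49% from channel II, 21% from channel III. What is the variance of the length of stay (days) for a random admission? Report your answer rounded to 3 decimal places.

Per component, I: μ=5.53, E[X²]=31.7422; II: μ=1.8, E[X²]=4.716; III: μ=4.5, E[X²]=24.75.
E[X] = 0.3·5.53 + 0.49·1.8 + 0.21·4.5 = 3.486.
E[X²] = 0.3·31.7422 + 0.49·4.716 + 0.21·24.75 = 17.031.
Var(X) = E[X²] − (E[X])² = 17.031 − 12.1522 = 4.8788.

4.879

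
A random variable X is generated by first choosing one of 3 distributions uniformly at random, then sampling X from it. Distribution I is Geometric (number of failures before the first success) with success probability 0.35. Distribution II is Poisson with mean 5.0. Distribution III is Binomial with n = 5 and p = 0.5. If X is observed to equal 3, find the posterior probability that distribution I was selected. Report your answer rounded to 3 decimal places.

0.175

Likelihoods P(X=3 | ·): I: 0.0961188; II: 0.140374; III: 0.3125.
Posterior ∝ prior × likelihood. Numerator for I: 0.333333·0.0961188 = 0.0320396.
Normalizing constant: 0.333333·0.0961188 + 0.333333·0.140374 + 0.333333·0.3125 = 0.182998.
P(I | observation) = 0.0320396 / 0.182998 = 0.175082.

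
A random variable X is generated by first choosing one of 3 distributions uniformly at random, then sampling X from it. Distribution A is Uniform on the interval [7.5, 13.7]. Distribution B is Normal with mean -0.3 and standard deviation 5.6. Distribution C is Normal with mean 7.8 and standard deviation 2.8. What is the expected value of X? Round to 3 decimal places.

Component means — A: 10.6; B: -0.3; C: 7.8.
E[X] = 0.333333·10.6 + 0.333333·-0.3 + 0.333333·7.8 = 6.03333.

6.033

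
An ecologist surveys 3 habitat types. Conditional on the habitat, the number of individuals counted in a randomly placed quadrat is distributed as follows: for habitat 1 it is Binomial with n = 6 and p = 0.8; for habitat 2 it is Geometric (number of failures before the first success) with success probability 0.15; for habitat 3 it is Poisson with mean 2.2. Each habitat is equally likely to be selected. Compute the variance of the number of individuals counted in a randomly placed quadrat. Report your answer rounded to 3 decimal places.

15.816

Per component, 1: μ=4.8, E[X²]=24; 2: μ=5.66667, E[X²]=69.8889; 3: μ=2.2, E[X²]=7.04.
E[X] = 0.333333·4.8 + 0.333333·5.66667 + 0.333333·2.2 = 4.22222.
E[X²] = 0.333333·24 + 0.333333·69.8889 + 0.333333·7.04 = 33.643.
Var(X) = E[X²] − (E[X])² = 33.643 − 17.8272 = 15.8158.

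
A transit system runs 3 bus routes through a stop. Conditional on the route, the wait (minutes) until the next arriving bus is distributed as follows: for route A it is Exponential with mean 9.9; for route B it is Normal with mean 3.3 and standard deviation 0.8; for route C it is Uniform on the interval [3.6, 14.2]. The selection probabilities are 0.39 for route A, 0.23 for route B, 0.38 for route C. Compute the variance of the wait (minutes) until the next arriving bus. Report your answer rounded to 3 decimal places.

Per component, A: μ=9.9, E[X²]=196.02; B: μ=3.3, E[X²]=11.53; C: μ=8.9, E[X²]=88.5733.
E[X] = 0.39·9.9 + 0.23·3.3 + 0.38·8.9 = 8.002.
E[X²] = 0.39·196.02 + 0.23·11.53 + 0.38·88.5733 = 112.758.
Var(X) = E[X²] − (E[X])² = 112.758 − 64.032 = 48.7256.

48.726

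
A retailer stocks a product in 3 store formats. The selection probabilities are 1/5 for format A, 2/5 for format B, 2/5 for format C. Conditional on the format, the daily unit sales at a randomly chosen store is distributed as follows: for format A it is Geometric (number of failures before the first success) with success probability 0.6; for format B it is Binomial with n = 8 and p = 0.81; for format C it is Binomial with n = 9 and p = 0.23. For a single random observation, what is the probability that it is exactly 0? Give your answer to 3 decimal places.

0.158

Conditional on each format, P(X = 0): A: 0.6; B: 1.69836e-06; C: 0.0951517.
By total probability, P(X = 0) = 0.2·0.6 + 0.4·1.69836e-06 + 0.4·0.0951517 = 0.158061.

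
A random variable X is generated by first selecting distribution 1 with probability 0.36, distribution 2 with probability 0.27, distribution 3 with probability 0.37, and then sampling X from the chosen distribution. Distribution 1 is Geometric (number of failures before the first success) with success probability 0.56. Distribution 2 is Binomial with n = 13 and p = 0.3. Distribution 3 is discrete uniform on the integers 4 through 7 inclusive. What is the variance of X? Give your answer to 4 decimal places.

5.8635

Per component, 1: μ=0.785714, E[X²]=2.02041; 2: μ=3.9, E[X²]=17.94; 3: μ=5.5, E[X²]=31.5.
E[X] = 0.36·0.785714 + 0.27·3.9 + 0.37·5.5 = 3.37086.
E[X²] = 0.36·2.02041 + 0.27·17.94 + 0.37·31.5 = 17.2261.
Var(X) = E[X²] − (E[X])² = 17.2261 − 11.3627 = 5.86347.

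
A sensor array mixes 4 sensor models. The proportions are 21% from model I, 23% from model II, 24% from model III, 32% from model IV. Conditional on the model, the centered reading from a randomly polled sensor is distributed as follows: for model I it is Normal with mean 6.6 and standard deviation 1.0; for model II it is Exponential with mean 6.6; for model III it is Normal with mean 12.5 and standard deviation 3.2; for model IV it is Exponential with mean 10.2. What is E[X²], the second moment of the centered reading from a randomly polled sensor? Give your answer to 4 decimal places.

135.9384

For each component E[X²] = Var + (mean)², giving I: 44.56; II: 87.12; III: 166.49; IV: 208.08.
Overall E[X²] = 0.21·44.56 + 0.23·87.12 + 0.24·166.49 + 0.32·208.08 = 135.938.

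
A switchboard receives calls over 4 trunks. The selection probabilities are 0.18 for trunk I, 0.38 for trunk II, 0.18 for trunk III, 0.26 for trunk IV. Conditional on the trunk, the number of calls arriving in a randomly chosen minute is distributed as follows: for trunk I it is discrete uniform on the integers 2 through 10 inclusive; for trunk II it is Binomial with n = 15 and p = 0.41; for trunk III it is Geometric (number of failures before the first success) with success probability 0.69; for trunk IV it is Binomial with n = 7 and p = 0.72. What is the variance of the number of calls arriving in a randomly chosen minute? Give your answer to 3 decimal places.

Per component, I: μ=6, E[X²]=42.6667; II: μ=6.15, E[X²]=41.451; III: μ=0.449275, E[X²]=0.852972; IV: μ=5.04, E[X²]=26.8128.
E[X] = 0.18·6 + 0.38·6.15 + 0.18·0.449275 + 0.26·5.04 = 4.80827.
E[X²] = 0.18·42.6667 + 0.38·41.451 + 0.18·0.852972 + 0.26·26.8128 = 30.5562.
Var(X) = E[X²] − (E[X])² = 30.5562 − 23.1195 = 7.43679.

7.437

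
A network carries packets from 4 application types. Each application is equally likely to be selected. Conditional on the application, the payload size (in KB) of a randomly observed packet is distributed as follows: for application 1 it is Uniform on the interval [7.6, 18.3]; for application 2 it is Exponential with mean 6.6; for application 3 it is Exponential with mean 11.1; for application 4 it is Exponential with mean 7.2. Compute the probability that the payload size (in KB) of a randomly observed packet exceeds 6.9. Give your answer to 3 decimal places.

0.568

Conditional on each application, P(X > 6.9): 1: 1; 2: 0.351532; 3: 0.537073; 4: 0.383532.
By total probability, P(X > 6.9) = 0.25·1 + 0.25·0.351532 + 0.25·0.537073 + 0.25·0.383532 = 0.568034.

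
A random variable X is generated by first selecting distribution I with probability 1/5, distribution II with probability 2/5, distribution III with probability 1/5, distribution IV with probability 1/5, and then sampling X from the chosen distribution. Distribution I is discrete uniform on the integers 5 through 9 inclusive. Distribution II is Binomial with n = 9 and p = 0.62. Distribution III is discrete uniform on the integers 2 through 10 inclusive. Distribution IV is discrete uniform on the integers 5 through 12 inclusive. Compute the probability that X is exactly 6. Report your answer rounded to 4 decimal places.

0.1919

Conditional on each component, P(X = 6): I: 0.2; II: 0.261806; III: 0.111111; IV: 0.125.
By total probability, P(X = 6) = 0.2·0.2 + 0.4·0.261806 + 0.2·0.111111 + 0.2·0.125 = 0.191945.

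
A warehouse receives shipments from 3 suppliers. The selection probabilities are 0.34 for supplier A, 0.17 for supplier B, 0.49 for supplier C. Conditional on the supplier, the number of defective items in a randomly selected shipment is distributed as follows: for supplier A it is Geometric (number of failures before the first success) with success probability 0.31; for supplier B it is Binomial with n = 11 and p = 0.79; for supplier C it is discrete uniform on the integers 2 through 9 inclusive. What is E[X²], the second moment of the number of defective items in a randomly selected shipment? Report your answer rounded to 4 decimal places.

34.6686

For each component E[X²] = Var + (mean)², giving A: 12.1342; B: 77.341; C: 35.5.
Overall E[X²] = 0.34·12.1342 + 0.17·77.341 + 0.49·35.5 = 34.6686.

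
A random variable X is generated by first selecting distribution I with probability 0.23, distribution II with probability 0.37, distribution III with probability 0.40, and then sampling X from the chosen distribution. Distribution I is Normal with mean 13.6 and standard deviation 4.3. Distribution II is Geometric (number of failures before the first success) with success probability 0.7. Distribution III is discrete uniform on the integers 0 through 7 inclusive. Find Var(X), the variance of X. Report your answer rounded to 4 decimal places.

32.1240

Per component, I: μ=13.6, E[X²]=203.45; II: μ=0.428571, E[X²]=0.795918; III: μ=3.5, E[X²]=17.5.
E[X] = 0.23·13.6 + 0.37·0.428571 + 0.4·3.5 = 4.68657.
E[X²] = 0.23·203.45 + 0.37·0.795918 + 0.4·17.5 = 54.088.
Var(X) = E[X²] − (E[X])² = 54.088 − 21.964 = 32.124.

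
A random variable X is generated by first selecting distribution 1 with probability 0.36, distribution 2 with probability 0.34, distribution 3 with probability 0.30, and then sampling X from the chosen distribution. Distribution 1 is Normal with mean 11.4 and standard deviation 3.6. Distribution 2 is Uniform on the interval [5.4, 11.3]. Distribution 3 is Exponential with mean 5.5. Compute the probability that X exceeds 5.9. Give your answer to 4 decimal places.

Conditional on each component, P(X > 5.9): 1: 0.936716; 2: 0.915254; 3: 0.342074.
By total probability, P(X > 5.9) = 0.36·0.936716 + 0.34·0.915254 + 0.3·0.342074 = 0.751027.

0.7510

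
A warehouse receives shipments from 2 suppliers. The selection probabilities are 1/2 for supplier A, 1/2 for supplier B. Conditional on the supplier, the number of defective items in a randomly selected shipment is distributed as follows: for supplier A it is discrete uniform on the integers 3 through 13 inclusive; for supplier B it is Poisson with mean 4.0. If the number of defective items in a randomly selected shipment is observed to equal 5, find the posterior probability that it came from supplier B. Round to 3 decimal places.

0.632

Likelihoods P(X=5 | ·): A: 0.0909091; B: 0.156293.
Posterior ∝ prior × likelihood. Numerator for B: 0.5·0.156293 = 0.0781467.
Normalizing constant: 0.5·0.0909091 + 0.5·0.156293 = 0.123601.
P(B | observation) = 0.0781467 / 0.123601 = 0.632249.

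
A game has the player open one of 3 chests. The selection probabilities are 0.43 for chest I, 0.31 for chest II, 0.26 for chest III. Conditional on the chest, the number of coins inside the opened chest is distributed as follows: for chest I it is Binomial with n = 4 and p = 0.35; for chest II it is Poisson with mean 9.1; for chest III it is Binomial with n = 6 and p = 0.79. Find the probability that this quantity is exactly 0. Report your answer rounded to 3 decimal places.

0.077

Conditional on each chest, P(X = 0): I: 0.178506; II: 0.000111666; III: 8.57661e-05.
By total probability, P(X = 0) = 0.43·0.178506 + 0.31·0.000111666 + 0.26·8.57661e-05 = 0.0768146.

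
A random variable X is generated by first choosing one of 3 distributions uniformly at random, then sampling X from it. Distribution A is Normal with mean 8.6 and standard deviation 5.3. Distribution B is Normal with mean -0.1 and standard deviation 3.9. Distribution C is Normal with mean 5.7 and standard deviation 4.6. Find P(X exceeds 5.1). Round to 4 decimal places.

0.4629

Conditional on each component, P(X > 5.1): A: 0.745494; B: 0.0912112; C: 0.551889.
By total probability, P(X > 5.1) = 0.333333·0.745494 + 0.333333·0.0912112 + 0.333333·0.551889 = 0.462865.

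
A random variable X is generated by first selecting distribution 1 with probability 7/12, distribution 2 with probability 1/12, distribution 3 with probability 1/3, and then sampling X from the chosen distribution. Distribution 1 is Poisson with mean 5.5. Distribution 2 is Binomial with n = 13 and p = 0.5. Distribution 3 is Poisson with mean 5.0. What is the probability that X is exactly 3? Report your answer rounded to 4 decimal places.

0.1158

Conditional on each component, P(X = 3): 1: 0.113323; 2: 0.0349121; 3: 0.140374.
By total probability, P(X = 3) = 0.583333·0.113323 + 0.0833333·0.0349121 + 0.333333·0.140374 = 0.115806.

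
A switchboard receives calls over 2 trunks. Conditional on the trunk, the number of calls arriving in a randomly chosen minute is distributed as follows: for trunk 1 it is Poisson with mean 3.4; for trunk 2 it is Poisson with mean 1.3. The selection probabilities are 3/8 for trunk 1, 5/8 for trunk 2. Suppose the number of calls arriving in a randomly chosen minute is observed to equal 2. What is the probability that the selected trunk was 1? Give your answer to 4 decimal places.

Likelihoods P(X=2 | ·): 1: 0.192898; 2: 0.230289.
Posterior ∝ prior × likelihood. Numerator for 1: 0.375·0.192898 = 0.0723366.
Normalizing constant: 0.375·0.192898 + 0.625·0.230289 = 0.216267.
P(1 | observation) = 0.0723366 / 0.216267 = 0.334477.

0.3345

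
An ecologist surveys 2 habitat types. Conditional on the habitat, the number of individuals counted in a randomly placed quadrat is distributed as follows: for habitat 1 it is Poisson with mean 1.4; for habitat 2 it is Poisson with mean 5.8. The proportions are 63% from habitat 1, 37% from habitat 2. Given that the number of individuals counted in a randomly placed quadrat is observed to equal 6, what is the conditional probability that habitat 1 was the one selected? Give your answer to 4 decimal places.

Likelihoods P(X=6 | ·): 1: 0.00257883; 2: 0.160076.
Posterior ∝ prior × likelihood. Numerator for 1: 0.63·0.00257883 = 0.00162467.
Normalizing constant: 0.63·0.00257883 + 0.37·0.160076 = 0.060853.
P(1 | observation) = 0.00162467 / 0.060853 = 0.0266982.

0.0267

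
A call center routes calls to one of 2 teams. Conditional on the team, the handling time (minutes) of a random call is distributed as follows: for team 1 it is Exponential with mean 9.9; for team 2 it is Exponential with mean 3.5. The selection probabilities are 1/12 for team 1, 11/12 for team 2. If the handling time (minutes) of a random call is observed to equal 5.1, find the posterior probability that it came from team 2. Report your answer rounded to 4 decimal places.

0.9238

Likelihoods f(5.1 | ·): 1: 0.0603445; 2: 0.0665431.
Posterior ∝ prior × likelihood. Numerator for 2: 0.916667·0.0665431 = 0.0609978.
Normalizing constant: 0.0833333·0.0603445 + 0.916667·0.0665431 = 0.0660265.
P(2 | observation) = 0.0609978 / 0.0660265 = 0.923838.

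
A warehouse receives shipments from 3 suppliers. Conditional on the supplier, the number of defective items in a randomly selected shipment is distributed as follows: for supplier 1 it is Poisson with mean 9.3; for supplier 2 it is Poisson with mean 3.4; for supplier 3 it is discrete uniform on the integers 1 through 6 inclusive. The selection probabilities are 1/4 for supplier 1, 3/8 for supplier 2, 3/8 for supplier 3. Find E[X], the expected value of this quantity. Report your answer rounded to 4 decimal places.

Component means — 1: 9.3; 2: 3.4; 3: 3.5.
E[X] = 0.25·9.3 + 0.375·3.4 + 0.375·3.5 = 4.9125.

4.9125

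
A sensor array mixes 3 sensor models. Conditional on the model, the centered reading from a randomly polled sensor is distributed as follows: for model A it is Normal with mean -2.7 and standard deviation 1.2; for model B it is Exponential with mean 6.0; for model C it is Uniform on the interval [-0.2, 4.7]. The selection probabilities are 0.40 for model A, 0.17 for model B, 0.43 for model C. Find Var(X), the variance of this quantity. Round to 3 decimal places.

17.946

Per component, A: μ=-2.7, E[X²]=8.73; B: μ=6, E[X²]=72; C: μ=2.25, E[X²]=7.06333.
E[X] = 0.4·-2.7 + 0.17·6 + 0.43·2.25 = 0.9075.
E[X²] = 0.4·8.73 + 0.17·72 + 0.43·7.06333 = 18.7692.
Var(X) = E[X²] − (E[X])² = 18.7692 − 0.823556 = 17.9457.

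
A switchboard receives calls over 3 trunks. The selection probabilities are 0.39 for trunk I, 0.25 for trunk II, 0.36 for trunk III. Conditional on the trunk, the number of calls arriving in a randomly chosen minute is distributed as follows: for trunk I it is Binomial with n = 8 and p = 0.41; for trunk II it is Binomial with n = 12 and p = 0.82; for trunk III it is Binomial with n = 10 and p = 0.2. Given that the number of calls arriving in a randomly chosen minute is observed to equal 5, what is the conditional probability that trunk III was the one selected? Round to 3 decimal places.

Likelihoods P(X=5 | ·): I: 0.133249; II: 0.00179764; III: 0.0264241.
Posterior ∝ prior × likelihood. Numerator for III: 0.36·0.0264241 = 0.00951268.
Normalizing constant: 0.39·0.133249 + 0.25·0.00179764 + 0.36·0.0264241 = 0.0619291.
P(III | observation) = 0.00951268 / 0.0619291 = 0.153606.

0.154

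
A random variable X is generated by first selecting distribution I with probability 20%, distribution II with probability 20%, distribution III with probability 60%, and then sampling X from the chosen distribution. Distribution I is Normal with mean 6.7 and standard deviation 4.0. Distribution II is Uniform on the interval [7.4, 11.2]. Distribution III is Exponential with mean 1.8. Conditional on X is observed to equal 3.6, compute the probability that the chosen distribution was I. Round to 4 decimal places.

Likelihoods f(3.6 | ·): I: 0.0738628; II: 0; III: 0.0751863.
Posterior ∝ prior × likelihood. Numerator for I: 0.2·0.0738628 = 0.0147726.
Normalizing constant: 0.2·0.0738628 + 0.2·0 + 0.6·0.0751863 = 0.0598843.
P(I | observation) = 0.0147726 / 0.0598843 = 0.246685.

0.2467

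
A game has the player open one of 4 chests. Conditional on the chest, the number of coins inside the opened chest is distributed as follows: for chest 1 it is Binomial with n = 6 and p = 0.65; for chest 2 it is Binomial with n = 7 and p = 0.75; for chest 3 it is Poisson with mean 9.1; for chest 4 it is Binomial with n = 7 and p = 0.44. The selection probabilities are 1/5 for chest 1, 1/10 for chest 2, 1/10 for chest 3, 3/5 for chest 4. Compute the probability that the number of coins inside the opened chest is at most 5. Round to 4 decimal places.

Conditional on each chest, P(X ≤ 5): 1: 0.924581; 2: 0.555054; 3: 0.109751; 4: 0.968362.
By total probability, P(X ≤ 5) = 0.2·0.924581 + 0.1·0.555054 + 0.1·0.109751 + 0.6·0.968362 = 0.832414.

0.8324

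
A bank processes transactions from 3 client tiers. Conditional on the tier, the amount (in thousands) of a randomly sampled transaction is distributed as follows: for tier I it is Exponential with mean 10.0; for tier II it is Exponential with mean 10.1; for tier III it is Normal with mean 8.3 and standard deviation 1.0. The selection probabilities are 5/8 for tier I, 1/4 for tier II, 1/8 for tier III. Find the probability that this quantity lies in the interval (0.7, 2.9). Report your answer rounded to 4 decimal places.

Conditional on each tier, P(0.7 < X < 2.9): I: 0.18413; II: 0.182625; III: 3.33204e-08.
By total probability, P(0.7 < X < 2.9) = 0.625·0.18413 + 0.25·0.182625 + 0.125·3.33204e-08 = 0.160738.

0.1607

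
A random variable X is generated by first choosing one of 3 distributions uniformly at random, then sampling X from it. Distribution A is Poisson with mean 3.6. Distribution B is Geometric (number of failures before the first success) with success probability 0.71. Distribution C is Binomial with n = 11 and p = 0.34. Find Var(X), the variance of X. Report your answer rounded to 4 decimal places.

Per component, A: μ=3.6, E[X²]=16.56; B: μ=0.408451, E[X²]=0.742115; C: μ=3.74, E[X²]=16.456.
E[X] = 0.333333·3.6 + 0.333333·0.408451 + 0.333333·3.74 = 2.58282.
E[X²] = 0.333333·16.56 + 0.333333·0.742115 + 0.333333·16.456 = 11.2527.
Var(X) = E[X²] − (E[X])² = 11.2527 − 6.67094 = 4.58176.

4.5818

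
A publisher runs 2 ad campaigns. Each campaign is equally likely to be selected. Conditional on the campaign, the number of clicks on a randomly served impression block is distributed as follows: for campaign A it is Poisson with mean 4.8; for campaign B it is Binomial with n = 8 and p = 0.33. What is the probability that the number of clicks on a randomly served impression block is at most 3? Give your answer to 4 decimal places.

Conditional on each campaign, P(X ≤ 3): A: 0.29423; B: 0.748144.
By total probability, P(X ≤ 3) = 0.5·0.29423 + 0.5·0.748144 = 0.521187.

0.5212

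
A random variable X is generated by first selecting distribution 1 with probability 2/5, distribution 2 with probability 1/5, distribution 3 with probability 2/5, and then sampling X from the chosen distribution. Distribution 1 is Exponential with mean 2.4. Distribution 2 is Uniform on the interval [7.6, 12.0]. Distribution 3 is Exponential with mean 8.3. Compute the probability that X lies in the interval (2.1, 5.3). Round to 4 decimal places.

0.2222

Conditional on each component, P(2.1 < X < 5.3): 1: 0.306978; 2: 0; 3: 0.248403.
By total probability, P(2.1 < X < 5.3) = 0.4·0.306978 + 0.2·0 + 0.4·0.248403 = 0.222153.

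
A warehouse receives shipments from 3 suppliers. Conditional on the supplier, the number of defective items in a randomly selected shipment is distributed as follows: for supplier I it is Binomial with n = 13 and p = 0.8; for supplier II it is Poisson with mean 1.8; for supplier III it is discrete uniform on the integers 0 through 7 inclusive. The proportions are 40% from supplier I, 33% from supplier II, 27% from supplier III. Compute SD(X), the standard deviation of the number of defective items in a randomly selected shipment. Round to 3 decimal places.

Per component, I: μ=10.4, E[X²]=110.24; II: μ=1.8, E[X²]=5.04; III: μ=3.5, E[X²]=17.5.
E[X] = 0.4·10.4 + 0.33·1.8 + 0.27·3.5 = 5.699.
E[X²] = 0.4·110.24 + 0.33·5.04 + 0.27·17.5 = 50.4842.
Var(X) = E[X²] − (E[X])² = 50.4842 − 32.4786 = 18.0056.
SD(X) = √18.0056 = 4.2433.

4.243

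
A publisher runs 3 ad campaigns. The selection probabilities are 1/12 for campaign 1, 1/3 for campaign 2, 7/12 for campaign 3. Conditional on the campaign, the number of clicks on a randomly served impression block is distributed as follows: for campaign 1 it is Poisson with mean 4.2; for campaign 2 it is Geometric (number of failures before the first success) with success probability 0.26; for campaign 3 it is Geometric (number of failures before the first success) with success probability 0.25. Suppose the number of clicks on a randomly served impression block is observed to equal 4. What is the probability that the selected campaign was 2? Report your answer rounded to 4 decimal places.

Likelihoods P(X=4 | ·): 1: 0.194424; 2: 0.0779651; 3: 0.0791016.
Posterior ∝ prior × likelihood. Numerator for 2: 0.333333·0.0779651 = 0.0259884.
Normalizing constant: 0.0833333·0.194424 + 0.333333·0.0779651 + 0.583333·0.0791016 = 0.0883329.
P(2 | observation) = 0.0259884 / 0.0883329 = 0.294209.

0.2942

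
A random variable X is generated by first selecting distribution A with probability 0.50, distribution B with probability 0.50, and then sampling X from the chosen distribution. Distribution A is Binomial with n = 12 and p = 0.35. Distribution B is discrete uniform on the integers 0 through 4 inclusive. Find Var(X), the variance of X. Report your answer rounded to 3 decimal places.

Per component, A: μ=4.2, E[X²]=20.37; B: μ=2, E[X²]=6.
E[X] = 0.5·4.2 + 0.5·2 = 3.1.
E[X²] = 0.5·20.37 + 0.5·6 = 13.185.
Var(X) = E[X²] − (E[X])² = 13.185 − 9.61 = 3.575.

3.575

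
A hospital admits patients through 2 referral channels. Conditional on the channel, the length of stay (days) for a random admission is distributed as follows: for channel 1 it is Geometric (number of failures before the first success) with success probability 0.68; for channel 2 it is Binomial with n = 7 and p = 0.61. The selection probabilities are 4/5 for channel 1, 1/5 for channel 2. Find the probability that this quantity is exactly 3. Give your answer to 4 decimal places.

0.0546

Conditional on each channel, P(X = 3): 1: 0.0222822; 2: 0.183788.
By total probability, P(X = 3) = 0.8·0.0222822 + 0.2·0.183788 = 0.0545833.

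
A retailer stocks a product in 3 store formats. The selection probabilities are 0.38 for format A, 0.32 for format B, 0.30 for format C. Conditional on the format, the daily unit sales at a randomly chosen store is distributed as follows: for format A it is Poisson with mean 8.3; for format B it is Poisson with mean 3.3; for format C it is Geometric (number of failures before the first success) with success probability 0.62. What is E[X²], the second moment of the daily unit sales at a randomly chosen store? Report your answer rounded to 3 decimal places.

34.282

For each component E[X²] = Var + (mean)², giving A: 77.19; B: 14.19; C: 1.3642.
Overall E[X²] = 0.38·77.19 + 0.32·14.19 + 0.3·1.3642 = 34.2823.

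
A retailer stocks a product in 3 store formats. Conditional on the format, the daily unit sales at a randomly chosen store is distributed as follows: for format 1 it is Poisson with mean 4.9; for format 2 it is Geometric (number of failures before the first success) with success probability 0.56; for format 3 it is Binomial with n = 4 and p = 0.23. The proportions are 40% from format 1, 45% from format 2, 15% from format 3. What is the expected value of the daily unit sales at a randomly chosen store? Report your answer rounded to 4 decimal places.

2.4516

Component means — 1: 4.9; 2: 0.785714; 3: 0.92.
E[X] = 0.4·4.9 + 0.45·0.785714 + 0.15·0.92 = 2.45157.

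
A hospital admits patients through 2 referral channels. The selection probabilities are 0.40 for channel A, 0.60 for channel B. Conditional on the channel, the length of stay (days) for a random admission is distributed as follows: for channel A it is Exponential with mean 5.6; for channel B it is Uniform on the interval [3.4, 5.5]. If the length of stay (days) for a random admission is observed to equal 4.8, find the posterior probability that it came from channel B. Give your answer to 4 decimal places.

0.9041

Likelihoods f(4.8 | ·): A: 0.0757809; B: 0.47619.
Posterior ∝ prior × likelihood. Numerator for B: 0.6·0.47619 = 0.285714.
Normalizing constant: 0.4·0.0757809 + 0.6·0.47619 = 0.316027.
P(B | observation) = 0.285714 / 0.316027 = 0.904083.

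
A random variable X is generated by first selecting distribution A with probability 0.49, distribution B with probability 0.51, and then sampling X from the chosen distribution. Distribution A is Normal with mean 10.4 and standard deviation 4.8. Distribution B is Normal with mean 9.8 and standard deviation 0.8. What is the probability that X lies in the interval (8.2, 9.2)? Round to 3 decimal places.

0.142

Conditional on each component, P(8.2 < X < 9.2): A: 0.0779372; B: 0.203877.
By total probability, P(8.2 < X < 9.2) = 0.49·0.0779372 + 0.51·0.203877 = 0.142167.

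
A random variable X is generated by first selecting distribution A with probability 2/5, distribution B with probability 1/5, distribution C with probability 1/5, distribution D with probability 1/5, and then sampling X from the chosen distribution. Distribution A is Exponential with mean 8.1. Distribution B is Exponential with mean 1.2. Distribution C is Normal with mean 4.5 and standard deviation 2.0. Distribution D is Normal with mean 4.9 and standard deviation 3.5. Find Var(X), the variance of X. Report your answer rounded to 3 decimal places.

Per component, A: μ=8.1, E[X²]=131.22; B: μ=1.2, E[X²]=2.88; C: μ=4.5, E[X²]=24.25; D: μ=4.9, E[X²]=36.26.
E[X] = 0.4·8.1 + 0.2·1.2 + 0.2·4.5 + 0.2·4.9 = 5.36.
E[X²] = 0.4·131.22 + 0.2·2.88 + 0.2·24.25 + 0.2·36.26 = 65.166.
Var(X) = E[X²] − (E[X])² = 65.166 − 28.7296 = 36.4364.

36.436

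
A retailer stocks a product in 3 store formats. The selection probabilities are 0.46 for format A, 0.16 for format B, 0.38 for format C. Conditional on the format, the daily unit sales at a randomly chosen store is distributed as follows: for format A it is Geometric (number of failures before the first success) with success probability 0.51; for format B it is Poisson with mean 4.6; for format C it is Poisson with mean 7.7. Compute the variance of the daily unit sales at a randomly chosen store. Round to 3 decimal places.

14.027

Per component, A: μ=0.960784, E[X²]=2.807; B: μ=4.6, E[X²]=25.76; C: μ=7.7, E[X²]=66.99.
E[X] = 0.46·0.960784 + 0.16·4.6 + 0.38·7.7 = 4.10396.
E[X²] = 0.46·2.807 + 0.16·25.76 + 0.38·66.99 = 30.869.
Var(X) = E[X²] − (E[X])² = 30.869 − 16.8425 = 14.0265.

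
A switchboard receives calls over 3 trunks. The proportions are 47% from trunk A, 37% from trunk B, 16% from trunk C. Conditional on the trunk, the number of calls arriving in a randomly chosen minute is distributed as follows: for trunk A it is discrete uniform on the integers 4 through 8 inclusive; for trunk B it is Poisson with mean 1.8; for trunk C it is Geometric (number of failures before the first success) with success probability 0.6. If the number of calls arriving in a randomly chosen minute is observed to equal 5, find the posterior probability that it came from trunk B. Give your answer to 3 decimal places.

Likelihoods P(X=5 | ·): A: 0.2; B: 0.0260286; C: 0.006144.
Posterior ∝ prior × likelihood. Numerator for B: 0.37·0.0260286 = 0.00963059.
Normalizing constant: 0.47·0.2 + 0.37·0.0260286 + 0.16·0.006144 = 0.104614.
P(B | observation) = 0.00963059 / 0.104614 = 0.0920587.

0.092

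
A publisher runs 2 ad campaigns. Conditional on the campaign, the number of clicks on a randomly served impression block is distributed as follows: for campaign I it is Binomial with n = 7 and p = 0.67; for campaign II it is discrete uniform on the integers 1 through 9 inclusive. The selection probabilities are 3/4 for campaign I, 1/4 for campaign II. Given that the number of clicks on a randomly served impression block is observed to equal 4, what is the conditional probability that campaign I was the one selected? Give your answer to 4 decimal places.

0.8725

Likelihoods P(X=4 | ·): I: 0.25346; II: 0.111111.
Posterior ∝ prior × likelihood. Numerator for I: 0.75·0.25346 = 0.190095.
Normalizing constant: 0.75·0.25346 + 0.25·0.111111 = 0.217873.
P(I | observation) = 0.190095 / 0.217873 = 0.872505.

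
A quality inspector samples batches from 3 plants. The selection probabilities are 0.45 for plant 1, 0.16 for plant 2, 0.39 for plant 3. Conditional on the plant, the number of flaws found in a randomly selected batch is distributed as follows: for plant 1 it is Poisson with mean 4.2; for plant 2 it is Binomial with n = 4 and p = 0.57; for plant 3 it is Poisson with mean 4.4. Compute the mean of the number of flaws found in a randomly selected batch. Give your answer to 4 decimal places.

Component means — 1: 4.2; 2: 2.28; 3: 4.4.
E[X] = 0.45·4.2 + 0.16·2.28 + 0.39·4.4 = 3.9708.

3.9708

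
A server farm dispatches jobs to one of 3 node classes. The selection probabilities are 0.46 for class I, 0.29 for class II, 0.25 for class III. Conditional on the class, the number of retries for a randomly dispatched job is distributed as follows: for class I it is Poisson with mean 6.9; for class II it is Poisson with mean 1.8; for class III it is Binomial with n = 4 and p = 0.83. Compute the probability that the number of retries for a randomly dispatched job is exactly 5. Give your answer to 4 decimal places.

Conditional on each class, P(X = 5): I: 0.131351; II: 0.0260286; III: 0.
By total probability, P(X = 5) = 0.46·0.131351 + 0.29·0.0260286 + 0.25·0 = 0.0679696.

0.0680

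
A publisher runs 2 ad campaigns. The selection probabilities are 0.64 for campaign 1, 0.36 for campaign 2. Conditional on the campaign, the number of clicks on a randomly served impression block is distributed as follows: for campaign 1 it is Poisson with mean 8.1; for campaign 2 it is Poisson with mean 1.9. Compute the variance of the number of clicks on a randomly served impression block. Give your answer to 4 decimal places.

14.7246

Per component, 1: μ=8.1, E[X²]=73.71; 2: μ=1.9, E[X²]=5.51.
E[X] = 0.64·8.1 + 0.36·1.9 = 5.868.
E[X²] = 0.64·73.71 + 0.36·5.51 = 49.158.
Var(X) = E[X²] − (E[X])² = 49.158 − 34.4334 = 14.7246.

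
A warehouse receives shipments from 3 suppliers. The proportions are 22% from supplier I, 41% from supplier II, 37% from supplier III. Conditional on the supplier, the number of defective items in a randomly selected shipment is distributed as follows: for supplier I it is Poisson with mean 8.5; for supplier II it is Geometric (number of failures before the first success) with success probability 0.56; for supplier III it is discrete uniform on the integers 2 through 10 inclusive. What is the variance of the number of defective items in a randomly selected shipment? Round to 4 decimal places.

Per component, I: μ=8.5, E[X²]=80.75; II: μ=0.785714, E[X²]=2.02041; III: μ=6, E[X²]=42.6667.
E[X] = 0.22·8.5 + 0.41·0.785714 + 0.37·6 = 4.41214.
E[X²] = 0.22·80.75 + 0.41·2.02041 + 0.37·42.6667 = 34.38.
Var(X) = E[X²] − (E[X])² = 34.38 − 19.467 = 14.913.

14.9130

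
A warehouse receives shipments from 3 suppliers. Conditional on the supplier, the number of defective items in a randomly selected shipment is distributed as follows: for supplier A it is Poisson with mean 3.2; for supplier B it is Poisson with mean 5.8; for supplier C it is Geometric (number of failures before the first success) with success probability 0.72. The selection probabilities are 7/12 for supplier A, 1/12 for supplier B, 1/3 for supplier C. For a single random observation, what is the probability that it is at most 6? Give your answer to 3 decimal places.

0.944

Conditional on each supplier, P(X ≤ 6): A: 0.955381; B: 0.638391; C: 0.999865.
By total probability, P(X ≤ 6) = 0.583333·0.955381 + 0.0833333·0.638391 + 0.333333·0.999865 = 0.943793.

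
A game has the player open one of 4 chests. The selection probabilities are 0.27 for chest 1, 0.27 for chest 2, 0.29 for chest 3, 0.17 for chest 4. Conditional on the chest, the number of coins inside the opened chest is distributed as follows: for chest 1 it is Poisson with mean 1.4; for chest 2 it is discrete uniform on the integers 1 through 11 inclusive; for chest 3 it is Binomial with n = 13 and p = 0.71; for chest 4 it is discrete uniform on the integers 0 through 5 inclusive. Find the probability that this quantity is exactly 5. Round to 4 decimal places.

0.0592

Conditional on each chest, P(X = 5): 1: 0.0110521; 2: 0.0909091; 3: 0.0116159; 4: 0.166667.
By total probability, P(X = 5) = 0.27·0.0110521 + 0.27·0.0909091 + 0.29·0.0116159 + 0.17·0.166667 = 0.0592315.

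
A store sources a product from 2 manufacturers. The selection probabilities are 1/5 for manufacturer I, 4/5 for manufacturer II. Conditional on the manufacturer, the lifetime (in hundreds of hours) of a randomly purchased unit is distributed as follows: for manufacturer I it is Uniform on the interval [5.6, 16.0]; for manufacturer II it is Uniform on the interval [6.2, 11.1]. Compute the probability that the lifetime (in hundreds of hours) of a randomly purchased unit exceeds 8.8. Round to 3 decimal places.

Conditional on each manufacturer, P(X > 8.8): I: 0.692308; II: 0.469388.
By total probability, P(X > 8.8) = 0.2·0.692308 + 0.8·0.469388 = 0.513972.

0.514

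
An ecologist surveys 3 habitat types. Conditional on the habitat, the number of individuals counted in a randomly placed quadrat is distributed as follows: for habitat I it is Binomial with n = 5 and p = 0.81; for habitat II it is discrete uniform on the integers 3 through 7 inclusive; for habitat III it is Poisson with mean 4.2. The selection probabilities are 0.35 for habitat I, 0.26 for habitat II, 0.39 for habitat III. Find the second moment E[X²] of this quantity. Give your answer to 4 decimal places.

For each component E[X²] = Var + (mean)², giving I: 17.172; II: 27; III: 21.84.
Overall E[X²] = 0.35·17.172 + 0.26·27 + 0.39·21.84 = 21.5478.

21.5478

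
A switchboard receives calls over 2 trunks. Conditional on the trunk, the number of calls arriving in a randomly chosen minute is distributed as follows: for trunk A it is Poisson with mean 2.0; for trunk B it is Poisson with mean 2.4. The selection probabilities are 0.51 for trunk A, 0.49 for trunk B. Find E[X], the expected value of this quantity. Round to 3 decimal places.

2.196

Component means — A: 2; B: 2.4.
E[X] = 0.51·2 + 0.49·2.4 = 2.196.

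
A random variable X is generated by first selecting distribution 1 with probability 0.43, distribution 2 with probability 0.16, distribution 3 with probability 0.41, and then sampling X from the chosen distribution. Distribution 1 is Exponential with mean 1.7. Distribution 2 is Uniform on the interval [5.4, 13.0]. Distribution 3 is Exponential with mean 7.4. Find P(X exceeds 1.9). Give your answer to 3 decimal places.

Conditional on each component, P(X > 1.9): 1: 0.327048; 2: 1; 3: 0.773556.
By total probability, P(X > 1.9) = 0.43·0.327048 + 0.16·1 + 0.41·0.773556 = 0.617789.

0.618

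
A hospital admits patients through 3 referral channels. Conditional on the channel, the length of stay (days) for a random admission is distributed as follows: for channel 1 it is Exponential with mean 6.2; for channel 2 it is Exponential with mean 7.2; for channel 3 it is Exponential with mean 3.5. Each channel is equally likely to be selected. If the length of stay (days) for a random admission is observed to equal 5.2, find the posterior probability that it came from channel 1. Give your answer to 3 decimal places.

Likelihoods f(5.2 | ·): 1: 0.0697206; 2: 0.0674544; 3: 0.0646687.
Posterior ∝ prior × likelihood. Numerator for 1: 0.333333·0.0697206 = 0.0232402.
Normalizing constant: 0.333333·0.0697206 + 0.333333·0.0674544 + 0.333333·0.0646687 = 0.0672813.
P(1 | observation) = 0.0232402 / 0.0672813 = 0.345419.

0.345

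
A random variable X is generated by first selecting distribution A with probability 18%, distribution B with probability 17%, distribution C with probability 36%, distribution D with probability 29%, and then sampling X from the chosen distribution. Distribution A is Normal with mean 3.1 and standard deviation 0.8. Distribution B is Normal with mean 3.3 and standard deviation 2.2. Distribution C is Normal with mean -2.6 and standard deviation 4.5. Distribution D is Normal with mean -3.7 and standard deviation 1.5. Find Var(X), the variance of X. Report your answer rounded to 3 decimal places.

18.073

Per component, A: μ=3.1, E[X²]=10.25; B: μ=3.3, E[X²]=15.73; C: μ=-2.6, E[X²]=27.01; D: μ=-3.7, E[X²]=15.94.
E[X] = 0.18·3.1 + 0.17·3.3 + 0.36·-2.6 + 0.29·-3.7 = -0.89.
E[X²] = 0.18·10.25 + 0.17·15.73 + 0.36·27.01 + 0.29·15.94 = 18.8653.
Var(X) = E[X²] − (E[X])² = 18.8653 − 0.7921 = 18.0732.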